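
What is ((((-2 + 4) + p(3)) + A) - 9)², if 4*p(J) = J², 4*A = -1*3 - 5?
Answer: 729/16 ≈ 45.563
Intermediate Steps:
A = -2 (A = (-1*3 - 5)/4 = (-3 - 5)/4 = (¼)*(-8) = -2)
p(J) = J²/4
((((-2 + 4) + p(3)) + A) - 9)² = ((((-2 + 4) + (¼)*3²) - 2) - 9)² = (((2 + (¼)*9) - 2) - 9)² = (((2 + 9/4) - 2) - 9)² = ((17/4 - 2) - 9)² = (9/4 - 9)² = (-27/4)² = 729/16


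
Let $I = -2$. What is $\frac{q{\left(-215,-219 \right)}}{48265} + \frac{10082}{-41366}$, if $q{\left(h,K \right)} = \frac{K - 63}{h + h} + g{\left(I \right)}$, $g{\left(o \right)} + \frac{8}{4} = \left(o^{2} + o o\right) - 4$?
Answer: $- \frac{1216244674}{4991324975} \approx -0.24367$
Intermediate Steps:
$g{\left(o \right)} = -6 + 2 o^{2}$ ($g{\left(o \right)} = -2 - \left(4 - o^{2} - o o\right) = -2 + \left(\left(o^{2} + o^{2}\right) - 4\right) = -2 + \left(2 o^{2} - 4\right) = -2 + \left(-4 + 2 o^{2}\right) = -6 + 2 o^{2}$)
$q{\left(h,K \right)} = 2 + \frac{-63 + K}{2 h}$ ($q{\left(h,K \right)} = \frac{K - 63}{h + h} - \left(6 - 2 \left(-2\right)^{2}\right) = \frac{-63 + K}{2 h} + \left(-6 + 2 \cdot 4\right) = \left(-63 + K\right) \frac{1}{2 h} + \left(-6 + 8\right) = \frac{-63 + K}{2 h} + 2 = 2 + \frac{-63 + K}{2 h}$)
$\frac{q{\left(-215,-219 \right)}}{48265} + \frac{10082}{-41366} = \frac{\frac{1}{2} \frac{1}{-215} \left(-63 - 219 + 4 \left(-215\right)\right)}{48265} + \frac{10082}{-41366} = \frac{1}{2} \left(- \frac{1}{215}\right) \left(-63 - 219 - 860\right) \frac{1}{48265} + 10082 \left(- \frac{1}{41366}\right) = \frac{1}{2} \left(- \frac{1}{215}\right) \left(-1142\right) \frac{1}{48265} - \frac{5041}{20683} = \frac{571}{215} \cdot \frac{1}{48265} - \frac{5041}{20683} = \frac{571}{10376975} - \frac{5041}{20683} = - \frac{1216244674}{4991324975}$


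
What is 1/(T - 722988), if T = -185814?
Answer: -1/908802 ≈ -1.1004e-6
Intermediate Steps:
1/(T - 722988) = 1/(-185814 - 722988) = 1/(-908802) = -1/908802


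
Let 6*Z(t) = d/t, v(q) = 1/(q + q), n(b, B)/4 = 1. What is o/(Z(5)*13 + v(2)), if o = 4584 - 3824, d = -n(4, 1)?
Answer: -45600/89 ≈ -512.36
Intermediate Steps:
n(b, B) = 4 (n(b, B) = 4*1 = 4)
v(q) = 1/(2*q)
d = -4 (d = -1*4 = -4)
o = 760
Z(t) = -2/(3*t) (Z(t) = (-4/t)/6 = -2/(3*t))
o/(Z(5)*13 + v(2)) = 760/(-⅔/5*13 + (½)/2) = 760/(-⅔*⅕*13 + (½)*(½)) = 760/(-2/15*13 + ¼) = 760/(-26/15 + ¼) = 760/(-89/60) = 760*(-60/89) = -45600/89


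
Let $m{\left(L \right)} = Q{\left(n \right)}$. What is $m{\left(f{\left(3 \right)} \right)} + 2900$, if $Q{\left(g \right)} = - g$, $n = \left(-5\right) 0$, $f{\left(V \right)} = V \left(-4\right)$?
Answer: $2900$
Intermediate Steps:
$f{\left(V \right)} = - 4 V$
$n = 0$
$m{\left(L \right)} = 0$ ($m{\left(L \right)} = \left(-1\right) 0 = 0$)
$m{\left(f{\left(3 \right)} \right)} + 2900 = 0 + 2900 = 2900$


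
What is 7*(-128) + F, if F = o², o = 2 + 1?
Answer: -887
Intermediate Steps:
o = 3
F = 9 (F = 3² = 9)
7*(-128) + F = 7*(-128) + 9 = -896 + 9 = -887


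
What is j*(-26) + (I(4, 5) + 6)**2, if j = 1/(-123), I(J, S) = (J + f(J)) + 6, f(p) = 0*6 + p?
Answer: 49226/123 ≈ 400.21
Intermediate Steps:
f(p) = p (f(p) = 0 + p = p)
I(J, S) = 6 + 2*J (I(J, S) = (J + J) + 6 = 2*J + 6 = 6 + 2*J)
j = -1/123 ≈ -0.0081301
j*(-26) + (I(4, 5) + 6)**2 = -1/123*(-26) + ((6 + 2*4) + 6)**2 = 26/123 + ((6 + 8) + 6)**2 = 26/123 + (14 + 6)**2 = 26/123 + 20**2 = 26/123 + 400 = 49226/123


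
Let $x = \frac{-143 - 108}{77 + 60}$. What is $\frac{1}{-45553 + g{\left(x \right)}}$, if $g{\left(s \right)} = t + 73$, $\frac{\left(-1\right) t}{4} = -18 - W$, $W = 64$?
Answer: $- \frac{1}{45152} \approx -2.2147 \cdot 10^{-5}$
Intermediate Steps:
$x = - \frac{251}{137} \approx -1.8321$
$t = 328$ ($t = - 4 \left(-18 - 64\right) = \left(-4\right) \left(-82\right) = 328$)
$g{\left(s \right)} = 401$ ($g{\left(s \right)} = 328 + 73 = 401$)
$\frac{1}{-45553 + g{\left(x \right)}} = \frac{1}{-45553 + 401} = \frac{1}{-45152} = - \frac{1}{45152}$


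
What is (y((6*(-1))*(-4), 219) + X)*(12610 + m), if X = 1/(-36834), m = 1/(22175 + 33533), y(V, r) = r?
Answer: 809519955197035/293135496 ≈ 2.7616e+6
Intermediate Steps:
m = 1/55708 ≈ 1.7951e-5
X = -1/36834 ≈ -2.7149e-5
(y((6*(-1))*(-4), 219) + X)*(12610 + m) = (219 - 1/36834)*(12610 + 1/55708) = (8066645/36834)*(702477881/55708) = 809519955197035/293135496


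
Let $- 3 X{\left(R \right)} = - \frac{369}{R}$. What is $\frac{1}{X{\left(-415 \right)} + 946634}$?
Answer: $\frac{415}{392852987} \approx 1.0564 \cdot 10^{-6}$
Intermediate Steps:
$X{\left(R \right)} = \frac{123}{R}$ ($X{\left(R \right)} = - \frac{\left(-369\right) \frac{1}{R}}{3} = \frac{123}{R}$)
$\frac{1}{X{\left(-415 \right)} + 946634} = \frac{1}{\frac{123}{-415} + 946634} = \frac{1}{123 \left(- \frac{1}{415}\right) + 946634} = \frac{1}{- \frac{123}{415} + 946634} = \frac{1}{\frac{392852987}{415}} = \frac{415}{392852987}$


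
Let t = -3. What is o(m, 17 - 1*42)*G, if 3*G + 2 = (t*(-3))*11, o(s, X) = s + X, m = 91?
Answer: 2134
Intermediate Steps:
o(s, X) = X + s
G = 97/3 (G = -⅔ + (-3*(-3)*11)/3 = -⅔ + (9*11)/3 = -⅔ + (⅓)*99 = -⅔ + 33 = 97/3 ≈ 32.333)
o(m, 17 - 1*42)*G = ((17 - 1*42) + 91)*(97/3) = ((17 - 42) + 91)*(97/3) = (-25 + 91)*(97/3) = 66*(97/3) = 2134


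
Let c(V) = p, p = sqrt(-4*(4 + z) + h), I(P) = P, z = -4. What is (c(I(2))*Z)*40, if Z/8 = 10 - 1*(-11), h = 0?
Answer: 0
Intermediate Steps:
Z = 168 (Z = 8*(10 - 1*(-11)) = 8*(10 + 11) = 8*21 = 168)
p = 0 (p = sqrt(-4*(4 - 4) + 0) = sqrt(-4*0 + 0) = sqrt(0 + 0) = sqrt(0) = 0)
c(V) = 0
(c(I(2))*Z)*40 = (0*168)*40 = 0*40 = 0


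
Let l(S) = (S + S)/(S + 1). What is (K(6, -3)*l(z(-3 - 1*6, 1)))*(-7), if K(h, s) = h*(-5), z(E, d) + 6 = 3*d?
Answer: 630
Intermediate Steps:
z(E, d) = -6 + 3*d
l(S) = 2*S/(1 + S) (l(S) = (2*S)/(1 + S) = 2*S/(1 + S))
K(h, s) = -5*h
(K(6, -3)*l(z(-3 - 1*6, 1)))*(-7) = ((-5*6)*(2*(-6 + 3*1)/(1 + (-6 + 3*1))))*(-7) = -60*(-6 + 3)/(1 + (-6 + 3))*(-7) = -60*(-3)/(1 - 3)*(-7) = -60*(-3)/(-2)*(-7) = -60*(-3)*(-1)/2*(-7) = -30*3*(-7) = -90*(-7) = 630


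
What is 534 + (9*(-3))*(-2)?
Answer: 588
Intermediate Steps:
534 + (9*(-3))*(-2) = 534 - 27*(-2) = 534 + 54 = 588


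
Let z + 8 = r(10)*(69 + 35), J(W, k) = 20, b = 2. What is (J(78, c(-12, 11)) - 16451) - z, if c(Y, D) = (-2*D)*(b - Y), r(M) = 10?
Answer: -17463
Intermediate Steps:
c(Y, D) = -2*D*(2 - Y) (c(Y, D) = (-2*D)*(2 - Y) = -2*D*(2 - Y))
z = 1032 (z = -8 + 10*(69 + 35) = -8 + 10*104 = -8 + 1040 = 1032)
(J(78, c(-12, 11)) - 16451) - z = (20 - 16451) - 1*1032 = -16431 - 1032 = -17463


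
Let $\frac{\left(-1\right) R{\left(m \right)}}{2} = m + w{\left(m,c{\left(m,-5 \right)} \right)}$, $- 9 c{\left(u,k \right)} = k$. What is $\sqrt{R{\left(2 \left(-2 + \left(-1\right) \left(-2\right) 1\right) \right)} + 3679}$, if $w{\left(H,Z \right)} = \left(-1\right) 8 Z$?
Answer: $\frac{\sqrt{33191}}{3} \approx 60.728$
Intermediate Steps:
$c{\left(u,k \right)} = - \frac{k}{9}$
$w{\left(H,Z \right)} = - 8 Z$
$R{\left(m \right)} = \frac{80}{9} - 2 m$ ($R{\left(m \right)} = - 2 \left(m - 8 \left(\left(- \frac{1}{9}\right) \left(-5\right)\right)\right) = - 2 \left(m - \frac{40}{9}\right) = - 2 \left(- \frac{40}{9} + m\right) = \frac{80}{9} - 2 m$)
$\sqrt{R{\left(2 \left(-2 + \left(-1\right) \left(-2\right) 1\right) \right)} + 3679} = \sqrt{\left(\frac{80}{9} - 2 \cdot 2 \left(-2 + \left(-1\right) \left(-2\right) 1\right)\right) + 3679} = \sqrt{\left(\frac{80}{9} - 2 \cdot 2 \left(-2 + 2 \cdot 1\right)\right) + 3679} = \sqrt{\left(\frac{80}{9} - 2 \cdot 2 \left(-2 + 2\right)\right) + 3679} = \sqrt{\left(\frac{80}{9} - 2 \cdot 2 \cdot 0\right) + 3679} = \sqrt{\left(\frac{80}{9} - 0\right) + 3679} = \sqrt{\left(\frac{80}{9} + 0\right) + 3679} = \sqrt{\frac{80}{9} + 3679} = \sqrt{\frac{33191}{9}} = \frac{\sqrt{33191}}{3}$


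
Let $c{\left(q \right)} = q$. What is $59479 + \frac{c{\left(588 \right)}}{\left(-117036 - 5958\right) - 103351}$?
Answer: $\frac{1923253381}{32335} \approx 59479.0$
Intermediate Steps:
$59479 + \frac{c{\left(588 \right)}}{\left(-117036 - 5958\right) - 103351} = 59479 + \frac{588}{\left(-117036 - 5958\right) - 103351} = 59479 + \frac{588}{-122994 - 103351} = 59479 + \frac{588}{-226345} = 59479 + 588 \left(- \frac{1}{226345}\right) = 59479 - \frac{84}{32335} = \frac{1923253381}{32335}$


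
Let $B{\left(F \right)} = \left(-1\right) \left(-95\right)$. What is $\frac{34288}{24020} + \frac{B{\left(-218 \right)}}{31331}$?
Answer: $\frac{14165253}{9902245} \approx 1.4305$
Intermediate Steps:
$B{\left(F \right)} = 95$
$\frac{34288}{24020} + \frac{B{\left(-218 \right)}}{31331} = \frac{34288}{24020} + \frac{95}{31331} = 34288 \cdot \frac{1}{24020} + 95 \cdot \frac{1}{31331} = \frac{8572}{6005} + \frac{5}{1649} = \frac{14165253}{9902245}$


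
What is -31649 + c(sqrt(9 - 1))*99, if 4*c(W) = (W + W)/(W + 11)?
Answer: -3576733/113 + 1089*sqrt(2)/113 ≈ -31639.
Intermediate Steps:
c(W) = W/(2*(11 + W)) (c(W) = ((W + W)/(W + 11))/4 = ((2*W)/(11 + W))/4 = (2*W/(11 + W))/4 = W/(2*(11 + W)))
-31649 + c(sqrt(9 - 1))*99 = -31649 + (sqrt(9 - 1)/(2*(11 + sqrt(9 - 1))))*99 = -31649 + (sqrt(8)/(2*(11 + sqrt(8))))*99 = -31649 + ((2*sqrt(2))/(2*(11 + 2*sqrt(2))))*99 = -31649 + (sqrt(2)/(11 + 2*sqrt(2)))*99 = -31649 + 99*sqrt(2)/(11 + 2*sqrt(2))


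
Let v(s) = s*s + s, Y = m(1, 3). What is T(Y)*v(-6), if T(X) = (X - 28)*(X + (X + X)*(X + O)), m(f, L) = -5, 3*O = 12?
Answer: -4950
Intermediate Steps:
O = 4 (O = (⅓)*12 = 4)
Y = -5
v(s) = s + s² (v(s) = s² + s = s + s²)
T(X) = (-28 + X)*(X + 2*X*(4 + X)) (T(X) = (X - 28)*(X + (X + X)*(X + 4)) = (-28 + X)*(X + (2*X)*(4 + X)) = (-28 + X)*(X + 2*X*(4 + X)))
T(Y)*v(-6) = (-5*(-252 - 47*(-5) + 2*(-5)²))*(-6*(1 - 6)) = (-5*(-252 + 235 + 2*25))*(-6*(-5)) = -5*(-252 + 235 + 50)*30 = -5*33*30 = -165*30 = -4950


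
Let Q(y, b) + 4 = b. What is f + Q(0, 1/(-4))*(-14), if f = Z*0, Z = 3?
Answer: 119/2 ≈ 59.500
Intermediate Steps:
Q(y, b) = -4 + b
f = 0 (f = 3*0 = 0)
f + Q(0, 1/(-4))*(-14) = 0 + (-4 + 1/(-4))*(-14) = 0 + (-4 - ¼)*(-14) = 0 - 17/4*(-14) = 0 + 119/2 = 119/2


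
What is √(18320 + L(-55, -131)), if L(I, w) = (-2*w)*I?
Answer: √3910 ≈ 62.530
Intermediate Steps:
L(I, w) = -2*I*w
√(18320 + L(-55, -131)) = √(18320 - 2*(-55)*(-131)) = √(18320 - 14410) = √3910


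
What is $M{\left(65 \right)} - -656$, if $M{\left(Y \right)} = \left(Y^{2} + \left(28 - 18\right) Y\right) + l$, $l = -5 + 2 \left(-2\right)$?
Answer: $5522$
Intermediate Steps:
$l = -9$ ($l = -5 - 4 = -9$)
$M{\left(Y \right)} = -9 + Y^{2} + 10 Y$ ($M{\left(Y \right)} = \left(Y^{2} + \left(28 - 18\right) Y\right) - 9 = \left(Y^{2} + 10 Y\right) - 9 = -9 + Y^{2} + 10 Y$)
$M{\left(65 \right)} - -656 = \left(-9 + 65^{2} + 10 \cdot 65\right) - -656 = \left(-9 + 4225 + 650\right) + 656 = 4866 + 656 = 5522$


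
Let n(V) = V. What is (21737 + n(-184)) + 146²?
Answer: 42869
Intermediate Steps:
(21737 + n(-184)) + 146² = (21737 - 184) + 146² = 21553 + 21316 = 42869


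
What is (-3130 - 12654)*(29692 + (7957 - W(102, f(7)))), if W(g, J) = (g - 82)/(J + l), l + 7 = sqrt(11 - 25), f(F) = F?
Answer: -594251816 - 157840*I*sqrt(14)/7 ≈ -5.9425e+8 - 84369.0*I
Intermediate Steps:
l = -7 + I*sqrt(14) (l = -7 + sqrt(11 - 25) = -7 + sqrt(-14) = -7 + I*sqrt(14) ≈ -7.0 + 3.7417*I)
W(g, J) = (-82 + g)/(-7 + J + I*sqrt(14)) (W(g, J) = (g - 82)/(J + (-7 + I*sqrt(14))) = (-82 + g)/(-7 + J + I*sqrt(14)))
(-3130 - 12654)*(29692 + (7957 - W(102, f(7)))) = (-3130 - 12654)*(29692 + (7957 - (-82 + 102)/(-7 + 7 + I*sqrt(14)))) = -15784*(29692 + (7957 - 20/(I*sqrt(14)))) = -15784*(29692 + (7957 - (-I*sqrt(14)/14)*20)) = -15784*(29692 + (7957 - (-10)*I*sqrt(14)/7)) = -15784*(29692 + (7957 + 10*I*sqrt(14)/7)) = -15784*(37649 + 10*I*sqrt(14)/7) = -594251816 - 157840*I*sqrt(14)/7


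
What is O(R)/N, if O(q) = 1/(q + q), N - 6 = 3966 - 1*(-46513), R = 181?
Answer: 1/18275570 ≈ 5.4718e-8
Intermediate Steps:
N = 50485 (N = 6 + (3966 - 1*(-46513)) = 6 + (3966 + 46513) = 6 + 50479 = 50485)
O(q) = 1/(2*q)
O(R)/N = ((½)/181)/50485 = ((½)*(1/181))*(1/50485) = (1/362)*(1/50485) = 1/18275570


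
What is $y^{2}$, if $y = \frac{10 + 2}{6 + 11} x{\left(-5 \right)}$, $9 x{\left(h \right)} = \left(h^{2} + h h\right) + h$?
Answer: $\frac{3600}{289} \approx 12.457$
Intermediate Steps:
$x{\left(h \right)} = \frac{h}{9} + \frac{2 h^{2}}{9}$ ($x{\left(h \right)} = \frac{\left(h^{2} + h h\right) + h}{9} = \frac{\left(h^{2} + h^{2}\right) + h}{9} = \frac{2 h^{2} + h}{9} = \frac{h + 2 h^{2}}{9} = \frac{h}{9} + \frac{2 h^{2}}{9}$)
$y = \frac{60}{17}$ ($y = \frac{10 + 2}{6 + 11} \cdot \frac{1}{9} \left(-5\right) \left(1 + 2 \left(-5\right)\right) = \frac{12}{17} \cdot \frac{1}{9} \left(-5\right) \left(1 - 10\right) = 12 \cdot \frac{1}{17} \cdot \frac{1}{9} \left(-5\right) \left(-9\right) = \frac{12}{17} \cdot 5 = \frac{60}{17} \approx 3.5294$)
$y^{2} = \left(\frac{60}{17}\right)^{2} = \frac{3600}{289}$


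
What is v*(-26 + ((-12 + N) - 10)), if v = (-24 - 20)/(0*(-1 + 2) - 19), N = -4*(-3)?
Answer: -1584/19 ≈ -83.368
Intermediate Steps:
N = 12
v = 44/19 (v = -44/(0*1 - 19) = -44/(0 - 19) = -44/(-19) = -44*(-1/19) = 44/19 ≈ 2.3158)
v*(-26 + ((-12 + N) - 10)) = 44*(-26 + ((-12 + 12) - 10))/19 = 44*(-26 + (0 - 10))/19 = 44*(-26 - 10)/19 = (44/19)*(-36) = -1584/19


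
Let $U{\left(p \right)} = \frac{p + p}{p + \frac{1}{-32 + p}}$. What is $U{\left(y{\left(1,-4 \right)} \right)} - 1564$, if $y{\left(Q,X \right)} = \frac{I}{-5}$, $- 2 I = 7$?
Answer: $- \frac{3265942}{2091} \approx -1561.9$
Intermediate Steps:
$I = - \frac{7}{2}$ ($I = \left(- \frac{1}{2}\right) 7 = - \frac{7}{2} \approx -3.5$)
$y{\left(Q,X \right)} = \frac{7}{10}$ ($y{\left(Q,X \right)} = - \frac{7}{2 \left(-5\right)} = \left(- \frac{7}{2}\right) \left(- \frac{1}{5}\right) = \frac{7}{10}$)
$U{\left(p \right)} = \frac{2 p}{p + \frac{1}{-32 + p}}$
$U{\left(y{\left(1,-4 \right)} \right)} - 1564 = 2 \cdot \frac{7}{10} \frac{1}{1 + \left(\frac{7}{10}\right)^{2} - \frac{112}{5}} \left(-32 + \frac{7}{10}\right) - 1564 = 2 \cdot \frac{7}{10} \frac{1}{1 + \frac{49}{100} - \frac{112}{5}} \left(- \frac{313}{10}\right) - 1564 = 2 \cdot \frac{7}{10} \frac{1}{- \frac{2091}{100}} \left(- \frac{313}{10}\right) - 1564 = 2 \cdot \frac{7}{10} \left(- \frac{100}{2091}\right) \left(- \frac{313}{10}\right) - 1564 = \frac{4382}{2091} - 1564 = - \frac{3265942}{2091}$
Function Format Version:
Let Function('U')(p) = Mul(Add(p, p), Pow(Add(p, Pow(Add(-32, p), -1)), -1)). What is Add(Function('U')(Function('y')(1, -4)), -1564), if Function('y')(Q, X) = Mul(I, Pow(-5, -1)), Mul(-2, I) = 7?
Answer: Rational(-3265942, 2091) ≈ -1561.9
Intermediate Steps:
I = Rational(-7, 2) (I = Mul(Rational(-1, 2), 7) = Rational(-7, 2) ≈ -3.5000)
Function('y')(Q, X) = Rational(7, 10) (Function('y')(Q, X) = Mul(Rational(-7, 2), Pow(-5, -1)) = Mul(Rational(-7, 2), Rational(-1, 5)) = Rational(7, 10))
Function('U')(p) = Mul(2, p, Pow(Add(p, Pow(Add(-32, p), -1)), -1)) (Function('U')(p) = Mul(Mul(2, p), Pow(Add(p, Pow(Add(-32, p), -1)), -1)) = Mul(2, p, Pow(Add(p, Pow(Add(-32, p), -1)), -1)))
Add(Function('U')(Function('y')(1, -4)), -1564) = Add(Mul(2, Rational(7, 10), Pow(Add(1, Pow(Rational(7, 10), 2), Mul(-32, Rational(7, 10))), -1), Add(-32, Rational(7, 10))), -1564) = Add(Mul(2, Rational(7, 10), Pow(Add(1, Rational(49, 100), Rational(-112, 5)), -1), Rational(-313, 10)), -1564) = Add(Mul(2, Rational(7, 10), Pow(Rational(-2091, 100), -1), Rational(-313, 10)), -1564) = Add(Mul(2, Rational(7, 10), Rational(-100, 2091), Rational(-313, 10)), -1564) = Add(Rational(4382, 2091), -1564) = Rational(-3265942, 2091)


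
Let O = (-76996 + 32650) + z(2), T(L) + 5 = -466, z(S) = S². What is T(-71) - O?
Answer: 43871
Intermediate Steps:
T(L) = -471 (T(L) = -5 - 466 = -471)
O = -44342 (O = (-76996 + 32650) + 2² = -44346 + 4 = -44342)
T(-71) - O = -471 - 1*(-44342) = -471 + 44342 = 43871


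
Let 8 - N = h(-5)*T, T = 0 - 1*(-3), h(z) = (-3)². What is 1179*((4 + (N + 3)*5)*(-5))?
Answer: 448020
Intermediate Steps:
h(z) = 9
T = 3 (T = 0 + 3 = 3)
N = -19 (N = 8 - 9*3 = 8 - 1*27 = 8 - 27 = -19)
1179*((4 + (N + 3)*5)*(-5)) = 1179*((4 + (-19 + 3)*5)*(-5)) = 1179*((4 - 16*5)*(-5)) = 1179*((4 - 80)*(-5)) = 1179*(-76*(-5)) = 1179*380 = 448020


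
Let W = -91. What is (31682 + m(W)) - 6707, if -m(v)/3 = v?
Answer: 25248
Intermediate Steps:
m(v) = -3*v
(31682 + m(W)) - 6707 = (31682 - 3*(-91)) - 6707 = (31682 + 273) - 6707 = 31955 - 6707 = 25248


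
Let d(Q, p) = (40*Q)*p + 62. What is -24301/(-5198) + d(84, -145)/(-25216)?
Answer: 786229335/32768192 ≈ 23.994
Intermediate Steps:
d(Q, p) = 62 + 40*Q*p (d(Q, p) = 40*Q*p + 62 = 62 + 40*Q*p)
-24301/(-5198) + d(84, -145)/(-25216) = -24301/(-5198) + (62 + 40*84*(-145))/(-25216) = -24301*(-1/5198) + (62 - 487200)*(-1/25216) = 24301/5198 - 487138*(-1/25216) = 24301/5198 + 243569/12608 = 786229335/32768192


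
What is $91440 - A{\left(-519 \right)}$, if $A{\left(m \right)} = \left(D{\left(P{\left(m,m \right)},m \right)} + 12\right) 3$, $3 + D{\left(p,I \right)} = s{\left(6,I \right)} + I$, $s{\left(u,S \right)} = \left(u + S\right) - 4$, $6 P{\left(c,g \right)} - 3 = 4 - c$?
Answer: $94521$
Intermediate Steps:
$P{\left(c,g \right)} = \frac{7}{6} - \frac{c}{6}$ ($P{\left(c,g \right)} = \frac{1}{2} + \frac{4 - c}{6} = \frac{1}{2} - \left(- \frac{2}{3} + \frac{c}{6}\right) = \frac{7}{6} - \frac{c}{6}$)
$s{\left(u,S \right)} = -4 + S + u$ ($s{\left(u,S \right)} = \left(S + u\right) - 4 = -4 + S + u$)
$D{\left(p,I \right)} = -1 + 2 I$ ($D{\left(p,I \right)} = -3 + \left(\left(-4 + I + 6\right) + I\right) = -3 + \left(\left(2 + I\right) + I\right) = -3 + \left(2 + 2 I\right) = -1 + 2 I$)
$A{\left(m \right)} = 33 + 6 m$ ($A{\left(m \right)} = \left(\left(-1 + 2 m\right) + 12\right) 3 = \left(11 + 2 m\right) 3 = 33 + 6 m$)
$91440 - A{\left(-519 \right)} = 91440 - \left(33 + 6 \left(-519\right)\right) = 91440 - \left(33 - 3114\right) = 91440 - -3081 = 91440 + 3081 = 94521$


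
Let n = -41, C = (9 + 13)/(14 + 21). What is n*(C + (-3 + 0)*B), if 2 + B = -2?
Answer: -18122/35 ≈ -517.77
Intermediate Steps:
B = -4 (B = -2 - 2 = -4)
C = 22/35 ≈ 0.62857
n*(C + (-3 + 0)*B) = -41*(22/35 + (-3 + 0)*(-4)) = -41*(22/35 - 3*(-4)) = -41*(22/35 + 12) = -41*442/35 = -18122/35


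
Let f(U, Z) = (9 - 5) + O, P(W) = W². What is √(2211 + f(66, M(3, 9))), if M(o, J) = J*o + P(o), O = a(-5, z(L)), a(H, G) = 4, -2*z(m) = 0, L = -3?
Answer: √2219 ≈ 47.106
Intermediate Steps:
z(m) = 0 (z(m) = -½*0 = 0)
O = 4
M(o, J) = o² + J*o (M(o, J) = J*o + o² = o² + J*o)
f(U, Z) = 8 (f(U, Z) = (9 - 5) + 4 = 4 + 4 = 8)
√(2211 + f(66, M(3, 9))) = √(2211 + 8) = √2219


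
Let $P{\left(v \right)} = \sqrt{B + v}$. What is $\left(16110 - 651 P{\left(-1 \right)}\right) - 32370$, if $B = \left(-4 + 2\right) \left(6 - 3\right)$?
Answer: $-16260 - 651 i \sqrt{7} \approx -16260.0 - 1722.4 i$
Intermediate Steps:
$B = -6$ ($B = \left(-2\right) 3 = -6$)
$P{\left(v \right)} = \sqrt{-6 + v}$
$\left(16110 - 651 P{\left(-1 \right)}\right) - 32370 = \left(16110 - 651 \sqrt{-6 - 1}\right) - 32370 = \left(16110 - 651 \sqrt{-7}\right) - 32370 = \left(16110 - 651 i \sqrt{7}\right) - 32370 = -16260 - 651 i \sqrt{7}$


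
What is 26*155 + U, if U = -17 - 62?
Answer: 3951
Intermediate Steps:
U = -79
26*155 + U = 26*155 - 79 = 4030 - 79 = 3951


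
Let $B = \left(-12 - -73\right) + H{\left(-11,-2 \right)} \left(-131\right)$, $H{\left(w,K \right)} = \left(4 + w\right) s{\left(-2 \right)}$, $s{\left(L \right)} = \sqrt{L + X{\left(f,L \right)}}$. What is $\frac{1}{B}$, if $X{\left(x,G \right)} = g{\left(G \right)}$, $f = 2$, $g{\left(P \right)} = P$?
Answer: $\frac{61}{3367277} - \frac{1834 i}{3367277} \approx 1.8116 \cdot 10^{-5} - 0.00054465 i$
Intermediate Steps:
$X{\left(x,G \right)} = G$
$s{\left(L \right)} = \sqrt{2} \sqrt{L}$ ($s{\left(L \right)} = \sqrt{L + L} = \sqrt{2 L} = \sqrt{2} \sqrt{L}$)
$H{\left(w,K \right)} = 2 i \left(4 + w\right)$ ($H{\left(w,K \right)} = \left(4 + w\right) \sqrt{2} \sqrt{-2} = \left(4 + w\right) \sqrt{2} i \sqrt{2} = \left(4 + w\right) 2 i = 2 i \left(4 + w\right)$)
$B = 61 + 1834 i$ ($B = \left(-12 - -73\right) + 2 i \left(4 - 11\right) \left(-131\right) = \left(-12 + 73\right) + 2 i \left(-7\right) \left(-131\right) = 61 + - 14 i \left(-131\right) = 61 + 1834 i \approx 61.0 + 1834.0 i$)
$\frac{1}{B} = \frac{1}{61 + 1834 i} = \frac{61 - 1834 i}{3367277}$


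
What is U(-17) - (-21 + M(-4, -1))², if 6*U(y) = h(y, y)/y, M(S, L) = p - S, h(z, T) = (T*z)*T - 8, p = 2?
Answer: -18029/102 ≈ -176.75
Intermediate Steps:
h(z, T) = -8 + z*T² (h(z, T) = z*T² - 8 = -8 + z*T²)
M(S, L) = 2 - S
U(y) = (-8 + y³)/(6*y) (U(y) = ((-8 + y*y²)/y)/6 = ((-8 + y³)/y)/6 = (-8 + y³)/(6*y))
U(-17) - (-21 + M(-4, -1))² = (⅙)*(-8 + (-17)³)/(-17) - (-21 + (2 - 1*(-4)))² = (⅙)*(-1/17)*(-8 - 4913) - (-21 + (2 + 4))² = (⅙)*(-1/17)*(-4921) - (-21 + 6)² = 4921/102 - 1*(-15)² = 4921/102 - 1*225 = 4921/102 - 225 = -18029/102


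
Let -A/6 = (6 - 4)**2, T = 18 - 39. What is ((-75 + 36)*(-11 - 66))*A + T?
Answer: -72093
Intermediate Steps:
T = -21
A = -24 (A = -6*(6 - 4)**2 = -6*2**2 = -6*4 = -24)
((-75 + 36)*(-11 - 66))*A + T = ((-75 + 36)*(-11 - 66))*(-24) - 21 = -39*(-77)*(-24) - 21 = 3003*(-24) - 21 = -72072 - 21 = -72093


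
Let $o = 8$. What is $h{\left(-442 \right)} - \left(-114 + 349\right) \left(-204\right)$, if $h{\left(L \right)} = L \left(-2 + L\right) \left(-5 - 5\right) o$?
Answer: $-15651900$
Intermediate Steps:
$h{\left(L \right)} = 8 L \left(20 - 10 L\right)$ ($h{\left(L \right)} = L \left(-2 + L\right) \left(-5 - 5\right) 8 = L \left(-2 + L\right) \left(-10\right) 8 = L \left(20 - 10 L\right) 8 = 8 L \left(20 - 10 L\right)$)
$h{\left(-442 \right)} - \left(-114 + 349\right) \left(-204\right) = 80 \left(-442\right) \left(2 - -442\right) - \left(-114 + 349\right) \left(-204\right) = 80 \left(-442\right) \left(2 + 442\right) - 235 \left(-204\right) = 80 \left(-442\right) 444 - -47940 = -15699840 + 47940 = -15651900$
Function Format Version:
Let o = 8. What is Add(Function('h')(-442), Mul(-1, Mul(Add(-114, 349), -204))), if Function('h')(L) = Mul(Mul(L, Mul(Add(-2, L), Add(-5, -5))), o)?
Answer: -15651900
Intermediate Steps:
Function('h')(L) = Mul(8, L, Add(20, Mul(-10, L))) (Function('h')(L) = Mul(Mul(L, Mul(Add(-2, L), Add(-5, -5))), 8) = Mul(Mul(L, Mul(Add(-2, L), -10)), 8) = Mul(Mul(L, Add(20, Mul(-10, L))), 8) = Mul(8, L, Add(20, Mul(-10, L))))
Add(Function('h')(-442), Mul(-1, Mul(Add(-114, 349), -204))) = Add(Mul(80, -442, Add(2, Mul(-1, -442))), Mul(-1, Mul(Add(-114, 349), -204))) = Add(Mul(80, -442, Add(2, 442)), Mul(-1, Mul(235, -204))) = Add(Mul(80, -442, 444), Mul(-1, -47940)) = Add(-15699840, 47940) = -15651900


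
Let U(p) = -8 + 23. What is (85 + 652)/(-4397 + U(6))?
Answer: -737/4382 ≈ -0.16819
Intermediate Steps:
U(p) = 15
(85 + 652)/(-4397 + U(6)) = (85 + 652)/(-4397 + 15) = 737/(-4382) = 737*(-1/4382) = -737/4382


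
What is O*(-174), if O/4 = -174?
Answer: 121104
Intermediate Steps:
O = -696 (O = 4*(-174) = -696)
O*(-174) = -696*(-174) = 121104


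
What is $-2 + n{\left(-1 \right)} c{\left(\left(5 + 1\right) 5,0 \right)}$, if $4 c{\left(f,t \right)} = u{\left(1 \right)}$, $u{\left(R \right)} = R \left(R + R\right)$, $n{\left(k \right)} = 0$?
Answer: $-2$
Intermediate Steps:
$u{\left(R \right)} = 2 R^{2}$ ($u{\left(R \right)} = R 2 R = 2 R^{2}$)
$c{\left(f,t \right)} = \frac{1}{2}$ ($c{\left(f,t \right)} = \frac{2 \cdot 1^{2}}{4} = \frac{2 \cdot 1}{4} = \frac{1}{4} \cdot 2 = \frac{1}{2}$)
$-2 + n{\left(-1 \right)} c{\left(\left(5 + 1\right) 5,0 \right)} = -2 + 0 \cdot \frac{1}{2} = -2 + 0 = -2$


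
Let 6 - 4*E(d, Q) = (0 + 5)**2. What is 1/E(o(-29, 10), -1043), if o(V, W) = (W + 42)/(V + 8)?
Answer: -4/19 ≈ -0.21053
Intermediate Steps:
o(V, W) = (42 + W)/(8 + V)
E(d, Q) = -19/4 (E(d, Q) = 3/2 - (0 + 5)**2/4 = 3/2 - 1/4*5**2 = 3/2 - 1/4*25 = 3/2 - 25/4 = -19/4)
1/E(o(-29, 10), -1043) = 1/(-19/4) = -4/19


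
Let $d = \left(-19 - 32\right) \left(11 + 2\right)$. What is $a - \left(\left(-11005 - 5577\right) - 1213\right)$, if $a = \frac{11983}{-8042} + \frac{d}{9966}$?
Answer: $\frac{118840291193}{6678881} \approx 17793.0$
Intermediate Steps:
$d = -663$ ($d = \left(-51\right) 13 = -663$)
$a = - \frac{10396202}{6678881}$ ($a = \frac{11983}{-8042} - \frac{663}{9966} = 11983 \left(- \frac{1}{8042}\right) - \frac{221}{3322} = - \frac{11983}{8042} - \frac{221}{3322} = - \frac{10396202}{6678881} \approx -1.5566$)
$a - \left(\left(-11005 - 5577\right) - 1213\right) = - \frac{10396202}{6678881} - \left(\left(-11005 - 5577\right) - 1213\right) = - \frac{10396202}{6678881} - \left(-16582 - 1213\right) = - \frac{10396202}{6678881} - -17795 = - \frac{10396202}{6678881} + 17795 = \frac{118840291193}{6678881}$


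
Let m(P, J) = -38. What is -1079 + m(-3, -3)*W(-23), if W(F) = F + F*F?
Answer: -20307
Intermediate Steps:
W(F) = F + F**2
-1079 + m(-3, -3)*W(-23) = -1079 - (-874)*(1 - 23) = -1079 - (-874)*(-22) = -1079 - 38*506 = -1079 - 19228 = -20307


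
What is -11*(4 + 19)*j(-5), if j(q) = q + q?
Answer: 2530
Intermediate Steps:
j(q) = 2*q
-11*(4 + 19)*j(-5) = -11*(4 + 19)*2*(-5) = -253*(-10) = -11*(-230) = 2530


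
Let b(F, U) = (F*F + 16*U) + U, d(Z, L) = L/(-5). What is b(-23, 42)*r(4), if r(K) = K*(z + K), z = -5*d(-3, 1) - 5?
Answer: 0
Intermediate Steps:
d(Z, L) = -L/5 (d(Z, L) = L*(-⅕) = -L/5)
b(F, U) = F² + 17*U (b(F, U) = (F² + 16*U) + U = F² + 17*U)
z = -4 (z = -(-1) - 5 = -5*(-⅕) - 5 = 1 - 5 = -4)
r(K) = K*(-4 + K)
b(-23, 42)*r(4) = ((-23)² + 17*42)*(4*(-4 + 4)) = (529 + 714)*(4*0) = 1243*0 = 0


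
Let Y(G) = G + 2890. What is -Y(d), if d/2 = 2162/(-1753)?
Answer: -5061846/1753 ≈ -2887.5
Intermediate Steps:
d = -4324/1753 (d = 2*(2162/(-1753)) = 2*(2162*(-1/1753)) = 2*(-2162/1753) = -4324/1753 ≈ -2.4666)
Y(G) = 2890 + G
-Y(d) = -(2890 - 4324/1753) = -1*5061846/1753 = -5061846/1753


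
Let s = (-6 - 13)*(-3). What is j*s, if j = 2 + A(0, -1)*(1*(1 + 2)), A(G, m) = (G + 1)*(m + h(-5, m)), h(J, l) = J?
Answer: -912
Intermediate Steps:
A(G, m) = (1 + G)*(-5 + m) (A(G, m) = (G + 1)*(m - 5) = (1 + G)*(-5 + m))
s = 57 (s = -19*(-3) = 57)
j = -16 (j = 2 + (-5 - 1 - 5*0 + 0*(-1))*(1*(1 + 2)) = 2 + (-5 - 1 + 0 + 0)*(1*3) = 2 - 6*3 = 2 - 18 = -16)
j*s = -16*57 = -912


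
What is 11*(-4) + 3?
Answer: -41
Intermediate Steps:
11*(-4) + 3 = -44 + 3 = -41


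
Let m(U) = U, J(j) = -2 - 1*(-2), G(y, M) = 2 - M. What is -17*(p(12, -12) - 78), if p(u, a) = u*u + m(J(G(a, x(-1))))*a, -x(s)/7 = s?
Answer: -1122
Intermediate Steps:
x(s) = -7*s
J(j) = 0 (J(j) = -2 + 2 = 0)
p(u, a) = u² (p(u, a) = u*u + 0*a = u² + 0 = u²)
-17*(p(12, -12) - 78) = -17*(12² - 78) = -17*(144 - 78) = -17*66 = -1122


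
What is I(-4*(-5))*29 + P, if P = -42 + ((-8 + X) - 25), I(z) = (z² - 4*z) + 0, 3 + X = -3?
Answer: 9199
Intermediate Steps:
X = -6 (X = -3 - 3 = -6)
I(z) = z² - 4*z
P = -81 (P = -42 + ((-8 - 6) - 25) = -42 + (-14 - 25) = -42 - 39 = -81)
I(-4*(-5))*29 + P = ((-4*(-5))*(-4 - 4*(-5)))*29 - 81 = (20*(-4 + 20))*29 - 81 = (20*16)*29 - 81 = 320*29 - 81 = 9280 - 81 = 9199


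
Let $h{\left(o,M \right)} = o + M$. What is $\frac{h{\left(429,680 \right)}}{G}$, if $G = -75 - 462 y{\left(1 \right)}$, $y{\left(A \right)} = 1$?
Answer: $- \frac{1109}{537} \approx -2.0652$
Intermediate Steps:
$h{\left(o,M \right)} = M + o$
$G = -537$ ($G = -75 - 462 = -537$)
$\frac{h{\left(429,680 \right)}}{G} = \frac{680 + 429}{-537} = 1109 \left(- \frac{1}{537}\right) = - \frac{1109}{537}$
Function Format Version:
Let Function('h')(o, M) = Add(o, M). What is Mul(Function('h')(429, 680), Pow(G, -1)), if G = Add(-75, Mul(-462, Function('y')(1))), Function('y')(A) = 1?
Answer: Rational(-1109, 537) ≈ -2.0652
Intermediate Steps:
Function('h')(o, M) = Add(M, o)
G = -537 (G = Add(-75, Mul(-462, 1)) = Add(-75, -462) = -537)
Mul(Function('h')(429, 680), Pow(G, -1)) = Mul(Add(680, 429), Pow(-537, -1)) = Mul(1109, Rational(-1, 537)) = Rational(-1109, 537)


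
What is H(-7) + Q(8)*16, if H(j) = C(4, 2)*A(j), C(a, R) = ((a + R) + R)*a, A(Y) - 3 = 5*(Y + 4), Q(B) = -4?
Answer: -448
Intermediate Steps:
A(Y) = 23 + 5*Y (A(Y) = 3 + 5*(Y + 4) = 3 + 5*(4 + Y) = 3 + (20 + 5*Y) = 23 + 5*Y)
C(a, R) = a*(a + 2*R) (C(a, R) = ((R + a) + R)*a = (a + 2*R)*a = a*(a + 2*R))
H(j) = 736 + 160*j (H(j) = (4*(4 + 2*2))*(23 + 5*j) = (4*(4 + 4))*(23 + 5*j) = (4*8)*(23 + 5*j) = 32*(23 + 5*j) = 736 + 160*j)
H(-7) + Q(8)*16 = (736 + 160*(-7)) - 4*16 = (736 - 1120) - 64 = -384 - 64 = -448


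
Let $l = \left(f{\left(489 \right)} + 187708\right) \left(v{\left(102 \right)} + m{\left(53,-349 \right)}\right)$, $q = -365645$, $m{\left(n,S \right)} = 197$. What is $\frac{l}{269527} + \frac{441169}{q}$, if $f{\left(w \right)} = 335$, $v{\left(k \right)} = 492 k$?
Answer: $\frac{3463926640214972}{98551199915} \approx 35149.0$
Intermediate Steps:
$l = 9473794383$ ($l = \left(335 + 187708\right) \left(492 \cdot 102 + 197\right) = 188043 \left(50184 + 197\right) = 188043 \cdot 50381 = 9473794383$)
$\frac{l}{269527} + \frac{441169}{q} = \frac{9473794383}{269527} + \frac{441169}{-365645} = 9473794383 \cdot \frac{1}{269527} + 441169 \left(- \frac{1}{365645}\right) = \frac{9473794383}{269527} - \frac{441169}{365645} = \frac{3463926640214972}{98551199915}$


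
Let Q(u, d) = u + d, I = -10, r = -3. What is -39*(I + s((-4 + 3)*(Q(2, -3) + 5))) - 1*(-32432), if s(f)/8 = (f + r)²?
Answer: 17534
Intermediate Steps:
Q(u, d) = d + u
s(f) = 8*(-3 + f)² (s(f) = 8*(f - 3)² = 8*(-3 + f)²)
-39*(I + s((-4 + 3)*(Q(2, -3) + 5))) - 1*(-32432) = -39*(-10 + 8*(-3 + (-4 + 3)*((-3 + 2) + 5))²) - 1*(-32432) = -39*(-10 + 8*(-3 - (-1 + 5))²) + 32432 = -39*(-10 + 8*(-3 - 1*4)²) + 32432 = -39*(-10 + 8*(-3 - 4)²) + 32432 = -39*(-10 + 8*(-7)²) + 32432 = -39*(-10 + 8*49) + 32432 = -39*(-10 + 392) + 32432 = -39*382 + 32432 = -14898 + 32432 = 17534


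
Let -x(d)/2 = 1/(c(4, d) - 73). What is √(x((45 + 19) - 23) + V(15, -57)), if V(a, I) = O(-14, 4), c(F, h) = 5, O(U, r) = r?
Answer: √4658/34 ≈ 2.0073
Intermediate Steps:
V(a, I) = 4
x(d) = 1/34 (x(d) = -2/(5 - 73) = -2/(-68) = -2*(-1/68) = 1/34)
√(x((45 + 19) - 23) + V(15, -57)) = √(1/34 + 4) = √(137/34) = √4658/34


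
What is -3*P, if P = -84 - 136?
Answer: 660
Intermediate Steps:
P = -220
-3*P = -3*(-220) = 660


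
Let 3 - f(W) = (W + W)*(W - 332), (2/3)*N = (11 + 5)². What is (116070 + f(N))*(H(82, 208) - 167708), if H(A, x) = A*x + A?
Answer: -11463948090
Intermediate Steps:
N = 384 (N = 3*(11 + 5)²/2 = (3/2)*16² = (3/2)*256 = 384)
H(A, x) = A + A*x
f(W) = 3 - 2*W*(-332 + W) (f(W) = 3 - (W + W)*(W - 332) = 3 - 2*W*(-332 + W))
(116070 + f(N))*(H(82, 208) - 167708) = (116070 + (3 - 2*384² + 664*384))*(82*(1 + 208) - 167708) = (116070 + (3 - 2*147456 + 254976))*(82*209 - 167708) = (116070 + (3 - 294912 + 254976))*(17138 - 167708) = (116070 - 39933)*(-150570) = 76137*(-150570) = -11463948090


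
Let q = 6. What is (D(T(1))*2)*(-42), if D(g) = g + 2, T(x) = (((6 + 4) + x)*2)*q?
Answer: -11256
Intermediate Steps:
T(x) = 120 + 12*x (T(x) = (((6 + 4) + x)*2)*6 = ((10 + x)*2)*6 = (20 + 2*x)*6 = 120 + 12*x)
D(g) = 2 + g
(D(T(1))*2)*(-42) = ((2 + (120 + 12*1))*2)*(-42) = ((2 + (120 + 12))*2)*(-42) = ((2 + 132)*2)*(-42) = (134*2)*(-42) = 268*(-42) = -11256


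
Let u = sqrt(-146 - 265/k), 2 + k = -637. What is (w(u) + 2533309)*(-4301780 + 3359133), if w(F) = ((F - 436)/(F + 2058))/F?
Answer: 942647*(-235671481565*sqrt(6605059) + 103307414522581371*I)/(93029*(sqrt(6605059) - 438354*I)) ≈ -2.388e+12 - 16544.0*I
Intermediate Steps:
k = -639 (k = -2 - 637 = -639)
u = I*sqrt(6605059)/213 (u = sqrt(-146 - 265/(-639)) = sqrt(-146 - 265*(-1/639)) = sqrt(-146 + 265/639) = sqrt(-93029/639) = I*sqrt(6605059)/213 ≈ 12.066*I)
w(F) = (-436 + F)/(F*(2058 + F)) (w(F) = ((-436 + F)/(2058 + F))/F = (-436 + F)/(F*(2058 + F)))
(w(u) + 2533309)*(-4301780 + 3359133) = ((-436 + I*sqrt(6605059)/213)/(((I*sqrt(6605059)/213))*(2058 + I*sqrt(6605059)/213)) + 2533309)*(-4301780 + 3359133) = ((-3*I*sqrt(6605059)/93029)*(-436 + I*sqrt(6605059)/213)/(2058 + I*sqrt(6605059)/213) + 2533309)*(-942647) = (-3*I*sqrt(6605059)*(-436 + I*sqrt(6605059)/213)/(93029*(2058 + I*sqrt(6605059)/213)) + 2533309)*(-942647) = (2533309 - 3*I*sqrt(6605059)*(-436 + I*sqrt(6605059)/213)/(93029*(2058 + I*sqrt(6605059)/213)))*(-942647) = -2388016128923 + 2827941*I*sqrt(6605059)*(-436 + I*sqrt(6605059)/213)/(93029*(2058 + I*sqrt(6605059)/213))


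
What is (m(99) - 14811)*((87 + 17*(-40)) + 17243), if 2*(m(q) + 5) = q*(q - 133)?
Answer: -274708350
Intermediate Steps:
m(q) = -5 + q*(-133 + q)/2 (m(q) = -5 + (q*(q - 133))/2 = -5 + (q*(-133 + q))/2 = -5 + q*(-133 + q)/2)
(m(99) - 14811)*((87 + 17*(-40)) + 17243) = ((-5 + (1/2)*99**2 - 133/2*99) - 14811)*((87 + 17*(-40)) + 17243) = ((-5 + (1/2)*9801 - 13167/2) - 14811)*((87 - 680) + 17243) = ((-5 + 9801/2 - 13167/2) - 14811)*(-593 + 17243) = (-1688 - 14811)*16650 = -16499*16650 = -274708350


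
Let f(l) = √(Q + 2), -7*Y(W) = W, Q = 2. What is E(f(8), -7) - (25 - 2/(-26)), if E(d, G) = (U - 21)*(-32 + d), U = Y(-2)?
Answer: 54268/91 ≈ 596.35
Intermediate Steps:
Y(W) = -W/7
U = 2/7 (U = -⅐*(-2) = 2/7 ≈ 0.28571)
f(l) = 2 (f(l) = √(2 + 2) = √4 = 2)
E(d, G) = 4640/7 - 145*d/7 (E(d, G) = (2/7 - 21)*(-32 + d) = -145*(-32 + d)/7 = 4640/7 - 145*d/7)
E(f(8), -7) - (25 - 2/(-26)) = (4640/7 - 145/7*2) - (25 - 2/(-26)) = (4640/7 - 290/7) - (25 - 2*(-1/26)) = 4350/7 - (25 + 1/13) = 4350/7 - 1*326/13 = 4350/7 - 326/13 = 54268/91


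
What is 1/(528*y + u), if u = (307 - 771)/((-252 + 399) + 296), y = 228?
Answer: 443/53329648 ≈ 8.3068e-6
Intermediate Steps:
u = -464/443 (u = -464/(147 + 296) = -464/443 ≈ -1.0474)
1/(528*y + u) = 1/(528*228 - 464/443) = 1/(120384 - 464/443) = 1/(53329648/443) = 443/53329648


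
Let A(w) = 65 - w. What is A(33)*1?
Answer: 32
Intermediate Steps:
A(33)*1 = (65 - 1*33)*1 = (65 - 33)*1 = 32*1 = 32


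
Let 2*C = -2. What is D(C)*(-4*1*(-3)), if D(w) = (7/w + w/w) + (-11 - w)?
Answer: -192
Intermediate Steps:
C = -1 (C = (1/2)*(-2) = -1)
D(w) = -10 - w + 7/w (D(w) = (7/w + 1) + (-11 - w) = (1 + 7/w) + (-11 - w) = -10 - w + 7/w)
D(C)*(-4*1*(-3)) = (-10 - 1*(-1) + 7/(-1))*(-4*1*(-3)) = (-10 + 1 + 7*(-1))*(-4*(-3)) = (-10 + 1 - 7)*12 = -16*12 = -192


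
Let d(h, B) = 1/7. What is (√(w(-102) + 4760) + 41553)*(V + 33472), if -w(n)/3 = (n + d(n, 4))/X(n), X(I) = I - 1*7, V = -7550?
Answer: 1077136866 + 25922*√2769492383/763 ≈ 1.0789e+9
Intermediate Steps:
d(h, B) = ⅐
X(I) = -7 + I (X(I) = I - 7 = -7 + I)
w(n) = -3*(⅐ + n)/(-7 + n) (w(n) = -3*(n + ⅐)/(-7 + n) = -3*(⅐ + n)/(-7 + n))
(√(w(-102) + 4760) + 41553)*(V + 33472) = (√(3*(-1 - 7*(-102))/(7*(-7 - 102)) + 4760) + 41553)*(-7550 + 33472) = (√((3/7)*(-1 + 714)/(-109) + 4760) + 41553)*25922 = (√((3/7)*(-1/109)*713 + 4760) + 41553)*25922 = (√(-2139/763 + 4760) + 41553)*25922 = (√(3629741/763) + 41553)*25922 = (√2769492383/763 + 41553)*25922 = (41553 + √2769492383/763)*25922 = 1077136866 + 25922*√2769492383/763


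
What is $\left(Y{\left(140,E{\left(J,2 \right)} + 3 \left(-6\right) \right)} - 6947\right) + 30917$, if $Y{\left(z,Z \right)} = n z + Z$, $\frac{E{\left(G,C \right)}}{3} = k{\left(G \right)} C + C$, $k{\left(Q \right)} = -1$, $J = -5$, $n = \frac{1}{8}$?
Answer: $\frac{47939}{2} \approx 23970.0$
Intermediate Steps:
$n = \frac{1}{8} \approx 0.125$
$E{\left(G,C \right)} = 0$ ($E{\left(G,C \right)} = 3 \left(- C + C\right) = 3 \cdot 0 = 0$)
$Y{\left(z,Z \right)} = Z + \frac{z}{8}$ ($Y{\left(z,Z \right)} = \frac{z}{8} + Z = Z + \frac{z}{8}$)
$\left(Y{\left(140,E{\left(J,2 \right)} + 3 \left(-6\right) \right)} - 6947\right) + 30917 = \left(\left(\left(0 + 3 \left(-6\right)\right) + \frac{1}{8} \cdot 140\right) - 6947\right) + 30917 = \left(\left(\left(0 - 18\right) + \frac{35}{2}\right) - 6947\right) + 30917 = \left(\left(-18 + \frac{35}{2}\right) - 6947\right) + 30917 = \left(- \frac{1}{2} - 6947\right) + 30917 = - \frac{13895}{2} + 30917 = \frac{47939}{2}$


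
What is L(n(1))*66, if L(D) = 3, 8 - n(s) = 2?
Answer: 198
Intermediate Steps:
n(s) = 6 (n(s) = 8 - 1*2 = 8 - 2 = 6)
L(n(1))*66 = 3*66 = 198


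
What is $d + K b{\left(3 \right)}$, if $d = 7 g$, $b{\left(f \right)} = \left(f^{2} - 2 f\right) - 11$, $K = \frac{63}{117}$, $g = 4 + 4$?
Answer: $\frac{672}{13} \approx 51.692$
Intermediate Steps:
$g = 8$
$K = \frac{7}{13}$ ($K = 63 \cdot \frac{1}{117} = \frac{7}{13} \approx 0.53846$)
$b{\left(f \right)} = -11 + f^{2} - 2 f$
$d = 56$ ($d = 7 \cdot 8 = 56$)
$d + K b{\left(3 \right)} = 56 + \frac{7 \left(-11 + 3^{2} - 6\right)}{13} = 56 + \frac{7 \left(-11 + 9 - 6\right)}{13} = 56 + \frac{7}{13} \left(-8\right) = 56 - \frac{56}{13} = \frac{672}{13}$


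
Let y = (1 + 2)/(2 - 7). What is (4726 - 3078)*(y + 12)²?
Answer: 5354352/25 ≈ 2.1417e+5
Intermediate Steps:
y = -⅗ (y = 3/(-5) = 3*(-⅕) = -⅗ ≈ -0.60000)
(4726 - 3078)*(y + 12)² = (4726 - 3078)*(-⅗ + 12)² = 1648*(57/5)² = 1648*(3249/25) = 5354352/25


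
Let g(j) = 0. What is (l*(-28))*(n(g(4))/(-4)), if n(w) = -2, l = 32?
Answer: -448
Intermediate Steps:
(l*(-28))*(n(g(4))/(-4)) = (32*(-28))*(-2/(-4)) = -(-1792)*(-1)/4 = -896*1/2 = -448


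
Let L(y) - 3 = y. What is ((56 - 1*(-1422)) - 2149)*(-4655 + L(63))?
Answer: 3079219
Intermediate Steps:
L(y) = 3 + y
((56 - 1*(-1422)) - 2149)*(-4655 + L(63)) = ((56 - 1*(-1422)) - 2149)*(-4655 + (3 + 63)) = ((56 + 1422) - 2149)*(-4655 + 66) = (1478 - 2149)*(-4589) = -671*(-4589) = 3079219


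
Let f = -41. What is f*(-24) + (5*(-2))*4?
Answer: 944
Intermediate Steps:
f*(-24) + (5*(-2))*4 = -41*(-24) + (5*(-2))*4 = 984 - 10*4 = 984 - 40 = 944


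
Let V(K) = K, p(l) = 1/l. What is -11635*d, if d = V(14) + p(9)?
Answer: -1477645/9 ≈ -1.6418e+5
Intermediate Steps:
p(l) = 1/l
d = 127/9 (d = 14 + 1/9 = 14 + ⅑ = 127/9 ≈ 14.111)
-11635*d = -11635*127/9 = -1477645/9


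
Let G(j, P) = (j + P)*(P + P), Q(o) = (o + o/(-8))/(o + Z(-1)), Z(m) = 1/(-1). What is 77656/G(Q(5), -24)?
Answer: 155312/2199 ≈ 70.628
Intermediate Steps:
Z(m) = -1
Q(o) = 7*o/(8*(-1 + o)) (Q(o) = (o + o/(-8))/(o - 1) = (o + o*(-1/8))/(-1 + o) = (o - o/8)/(-1 + o) = (7*o/8)/(-1 + o) = 7*o/(8*(-1 + o)))
G(j, P) = 2*P*(P + j) (G(j, P) = (P + j)*(2*P) = 2*P*(P + j))
77656/G(Q(5), -24) = 77656/((2*(-24)*(-24 + (7/8)*5/(-1 + 5)))) = 77656/((2*(-24)*(-24 + (7/8)*5/4))) = 77656/((2*(-24)*(-24 + (7/8)*5*(1/4)))) = 77656/((2*(-24)*(-24 + 35/32))) = 77656/((2*(-24)*(-733/32))) = 77656/(2199/2) = 77656*(2/2199) = 155312/2199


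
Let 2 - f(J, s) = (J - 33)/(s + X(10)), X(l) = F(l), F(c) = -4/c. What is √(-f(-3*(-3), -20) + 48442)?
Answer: 30*√15555/17 ≈ 220.09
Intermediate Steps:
X(l) = -4/l
f(J, s) = 2 - (-33 + J)/(-⅖ + s) (f(J, s) = 2 - (J - 33)/(s - 4/10) = 2 - (-33 + J)/(s - 4*⅒) = 2 - (-33 + J)/(s - ⅖) = 2 - (-33 + J)/(-⅖ + s))
√(-f(-3*(-3), -20) + 48442) = √(-(161 - (-15)*(-3) + 10*(-20))/(-2 + 5*(-20)) + 48442) = √(-(161 - 5*9 - 200)/(-2 - 100) + 48442) = √(-(161 - 45 - 200)/(-102) + 48442) = √(-(-1)*(-84)/102 + 48442) = √(-1*14/17 + 48442) = √(-14/17 + 48442) = √(823500/17) = 30*√15555/17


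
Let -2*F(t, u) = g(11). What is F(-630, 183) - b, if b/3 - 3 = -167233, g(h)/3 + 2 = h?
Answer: 1003353/2 ≈ 5.0168e+5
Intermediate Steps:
g(h) = -6 + 3*h
F(t, u) = -27/2 (F(t, u) = -(-6 + 3*11)/2 = -(-6 + 33)/2 = -1/2*27 = -27/2)
b = -501690 (b = 9 + 3*(-167233) = 9 - 501699 = -501690)
F(-630, 183) - b = -27/2 - 1*(-501690) = -27/2 + 501690 = 1003353/2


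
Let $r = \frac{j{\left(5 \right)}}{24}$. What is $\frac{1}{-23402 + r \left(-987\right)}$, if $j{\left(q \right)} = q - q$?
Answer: $- \frac{1}{23402} \approx -4.2731 \cdot 10^{-5}$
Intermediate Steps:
$j{\left(q \right)} = 0$
$r = 0$ ($r = \frac{0}{24} = 0 \cdot \frac{1}{24} = 0$)
$\frac{1}{-23402 + r \left(-987\right)} = \frac{1}{-23402 + 0 \left(-987\right)} = \frac{1}{-23402 + 0} = \frac{1}{-23402} = - \frac{1}{23402}$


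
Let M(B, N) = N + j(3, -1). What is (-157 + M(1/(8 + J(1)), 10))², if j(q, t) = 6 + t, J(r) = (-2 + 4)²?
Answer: 20164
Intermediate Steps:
J(r) = 4 (J(r) = 2² = 4)
M(B, N) = 5 + N (M(B, N) = N + (6 - 1) = N + 5 = 5 + N)
(-157 + M(1/(8 + J(1)), 10))² = (-157 + (5 + 10))² = (-157 + 15)² = (-142)² = 20164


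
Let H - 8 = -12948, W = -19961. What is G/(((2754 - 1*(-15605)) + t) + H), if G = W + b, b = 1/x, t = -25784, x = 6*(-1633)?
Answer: 195577879/199536270 ≈ 0.98016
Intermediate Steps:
x = -9798
H = -12940 (H = 8 - 12948 = -12940)
b = -1/9798 (b = 1/(-9798) = -1/9798 ≈ -0.00010206)
G = -195577879/9798 (G = -19961 - 1/9798 = -195577879/9798 ≈ -19961.)
G/(((2754 - 1*(-15605)) + t) + H) = -195577879/(9798*(((2754 - 1*(-15605)) - 25784) - 12940)) = -195577879/(9798*(((2754 + 15605) - 25784) - 12940)) = -195577879/(9798*((18359 - 25784) - 12940)) = -195577879/(9798*(-7425 - 12940)) = -195577879/9798/(-20365) = -195577879/9798*(-1/20365) = 195577879/199536270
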